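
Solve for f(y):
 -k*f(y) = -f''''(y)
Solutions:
 f(y) = C1*exp(-k^(1/4)*y) + C2*exp(k^(1/4)*y) + C3*exp(-I*k^(1/4)*y) + C4*exp(I*k^(1/4)*y)


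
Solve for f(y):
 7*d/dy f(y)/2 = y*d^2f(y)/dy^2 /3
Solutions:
 f(y) = C1 + C2*y^(23/2)


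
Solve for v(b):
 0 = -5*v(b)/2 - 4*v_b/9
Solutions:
 v(b) = C1*exp(-45*b/8)


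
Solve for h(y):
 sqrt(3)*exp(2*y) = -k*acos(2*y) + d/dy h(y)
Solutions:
 h(y) = C1 + k*(y*acos(2*y) - sqrt(1 - 4*y^2)/2) + sqrt(3)*exp(2*y)/2


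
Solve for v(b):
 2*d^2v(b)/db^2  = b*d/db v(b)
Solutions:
 v(b) = C1 + C2*erfi(b/2)


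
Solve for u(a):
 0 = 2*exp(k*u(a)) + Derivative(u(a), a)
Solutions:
 u(a) = Piecewise((log(1/(C1*k + 2*a*k))/k, Ne(k, 0)), (nan, True))
 u(a) = Piecewise((C1 - 2*a, Eq(k, 0)), (nan, True))


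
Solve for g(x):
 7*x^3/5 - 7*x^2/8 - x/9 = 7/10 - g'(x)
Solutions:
 g(x) = C1 - 7*x^4/20 + 7*x^3/24 + x^2/18 + 7*x/10


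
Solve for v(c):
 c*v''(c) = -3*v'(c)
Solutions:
 v(c) = C1 + C2/c^2


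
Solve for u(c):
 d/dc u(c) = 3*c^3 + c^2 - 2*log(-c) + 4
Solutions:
 u(c) = C1 + 3*c^4/4 + c^3/3 - 2*c*log(-c) + 6*c


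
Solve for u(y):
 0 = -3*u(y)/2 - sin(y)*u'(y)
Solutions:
 u(y) = C1*(cos(y) + 1)^(3/4)/(cos(y) - 1)^(3/4)


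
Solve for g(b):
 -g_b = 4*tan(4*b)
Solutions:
 g(b) = C1 + log(cos(4*b))


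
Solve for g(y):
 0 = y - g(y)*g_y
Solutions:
 g(y) = -sqrt(C1 + y^2)
 g(y) = sqrt(C1 + y^2)


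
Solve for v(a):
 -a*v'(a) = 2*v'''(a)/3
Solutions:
 v(a) = C1 + Integral(C2*airyai(-2^(2/3)*3^(1/3)*a/2) + C3*airybi(-2^(2/3)*3^(1/3)*a/2), a)


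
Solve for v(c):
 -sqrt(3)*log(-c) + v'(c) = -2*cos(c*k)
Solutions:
 v(c) = C1 + sqrt(3)*c*(log(-c) - 1) - 2*Piecewise((sin(c*k)/k, Ne(k, 0)), (c, True))


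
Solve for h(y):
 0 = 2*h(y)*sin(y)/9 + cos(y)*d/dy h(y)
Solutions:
 h(y) = C1*cos(y)^(2/9)


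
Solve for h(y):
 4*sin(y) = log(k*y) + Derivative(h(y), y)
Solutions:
 h(y) = C1 - y*log(k*y) + y - 4*cos(y)


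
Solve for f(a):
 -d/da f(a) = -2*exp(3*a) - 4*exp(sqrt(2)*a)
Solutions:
 f(a) = C1 + 2*exp(3*a)/3 + 2*sqrt(2)*exp(sqrt(2)*a)


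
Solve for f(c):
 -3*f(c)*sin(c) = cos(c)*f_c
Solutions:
 f(c) = C1*cos(c)^3


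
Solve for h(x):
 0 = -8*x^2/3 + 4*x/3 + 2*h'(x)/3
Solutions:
 h(x) = C1 + 4*x^3/3 - x^2


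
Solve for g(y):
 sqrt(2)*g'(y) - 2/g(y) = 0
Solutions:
 g(y) = -sqrt(C1 + 2*sqrt(2)*y)
 g(y) = sqrt(C1 + 2*sqrt(2)*y)


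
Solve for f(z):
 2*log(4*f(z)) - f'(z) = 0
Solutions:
 -Integral(1/(log(_y) + 2*log(2)), (_y, f(z)))/2 = C1 - z


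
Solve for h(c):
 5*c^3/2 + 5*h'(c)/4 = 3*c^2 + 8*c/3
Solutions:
 h(c) = C1 - c^4/2 + 4*c^3/5 + 16*c^2/15


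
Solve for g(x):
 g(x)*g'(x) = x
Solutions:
 g(x) = -sqrt(C1 + x^2)
 g(x) = sqrt(C1 + x^2)


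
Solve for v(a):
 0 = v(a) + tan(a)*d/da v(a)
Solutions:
 v(a) = C1/sin(a)


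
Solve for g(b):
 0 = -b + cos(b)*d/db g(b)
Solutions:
 g(b) = C1 + Integral(b/cos(b), b)


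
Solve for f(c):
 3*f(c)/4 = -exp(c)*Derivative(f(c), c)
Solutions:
 f(c) = C1*exp(3*exp(-c)/4)


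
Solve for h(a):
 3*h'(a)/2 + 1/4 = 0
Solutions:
 h(a) = C1 - a/6


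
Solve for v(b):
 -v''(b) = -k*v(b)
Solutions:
 v(b) = C1*exp(-b*sqrt(k)) + C2*exp(b*sqrt(k))


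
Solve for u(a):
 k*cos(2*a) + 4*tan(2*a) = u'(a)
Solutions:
 u(a) = C1 + k*sin(2*a)/2 - 2*log(cos(2*a))


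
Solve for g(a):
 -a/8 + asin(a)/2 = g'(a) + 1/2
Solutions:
 g(a) = C1 - a^2/16 + a*asin(a)/2 - a/2 + sqrt(1 - a^2)/2


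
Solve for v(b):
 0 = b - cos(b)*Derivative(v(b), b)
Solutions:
 v(b) = C1 + Integral(b/cos(b), b)


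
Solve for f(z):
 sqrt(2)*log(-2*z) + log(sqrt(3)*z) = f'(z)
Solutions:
 f(z) = C1 + z*(1 + sqrt(2))*log(z) + z*(-sqrt(2) - 1 + log(3)/2 + sqrt(2)*log(2) + sqrt(2)*I*pi)


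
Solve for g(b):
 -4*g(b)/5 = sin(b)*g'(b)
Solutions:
 g(b) = C1*(cos(b) + 1)^(2/5)/(cos(b) - 1)^(2/5)


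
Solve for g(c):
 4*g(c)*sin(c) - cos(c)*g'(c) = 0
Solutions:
 g(c) = C1/cos(c)^4


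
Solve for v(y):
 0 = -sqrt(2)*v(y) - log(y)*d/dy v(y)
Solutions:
 v(y) = C1*exp(-sqrt(2)*li(y))


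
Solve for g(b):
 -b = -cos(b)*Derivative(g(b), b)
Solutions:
 g(b) = C1 + Integral(b/cos(b), b)


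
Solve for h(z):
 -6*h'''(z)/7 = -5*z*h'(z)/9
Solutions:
 h(z) = C1 + Integral(C2*airyai(2^(2/3)*35^(1/3)*z/6) + C3*airybi(2^(2/3)*35^(1/3)*z/6), z)


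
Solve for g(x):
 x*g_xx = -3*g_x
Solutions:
 g(x) = C1 + C2/x^2


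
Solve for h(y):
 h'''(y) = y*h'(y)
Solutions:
 h(y) = C1 + Integral(C2*airyai(y) + C3*airybi(y), y)


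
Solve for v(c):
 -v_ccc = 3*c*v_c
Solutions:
 v(c) = C1 + Integral(C2*airyai(-3^(1/3)*c) + C3*airybi(-3^(1/3)*c), c)


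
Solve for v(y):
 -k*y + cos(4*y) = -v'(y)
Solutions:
 v(y) = C1 + k*y^2/2 - sin(4*y)/4


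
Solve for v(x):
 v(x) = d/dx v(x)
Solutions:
 v(x) = C1*exp(x)


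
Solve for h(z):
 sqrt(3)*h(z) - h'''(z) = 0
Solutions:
 h(z) = C3*exp(3^(1/6)*z) + (C1*sin(3^(2/3)*z/2) + C2*cos(3^(2/3)*z/2))*exp(-3^(1/6)*z/2)


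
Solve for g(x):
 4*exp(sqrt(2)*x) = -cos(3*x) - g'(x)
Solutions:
 g(x) = C1 - 2*sqrt(2)*exp(sqrt(2)*x) - sin(3*x)/3


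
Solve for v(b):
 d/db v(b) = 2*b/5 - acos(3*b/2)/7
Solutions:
 v(b) = C1 + b^2/5 - b*acos(3*b/2)/7 + sqrt(4 - 9*b^2)/21


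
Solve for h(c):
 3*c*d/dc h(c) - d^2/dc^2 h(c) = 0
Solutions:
 h(c) = C1 + C2*erfi(sqrt(6)*c/2)


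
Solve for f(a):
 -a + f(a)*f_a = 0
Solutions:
 f(a) = -sqrt(C1 + a^2)
 f(a) = sqrt(C1 + a^2)


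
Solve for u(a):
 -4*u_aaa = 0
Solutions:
 u(a) = C1 + C2*a + C3*a^2


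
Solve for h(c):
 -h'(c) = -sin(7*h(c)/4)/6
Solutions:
 -c/6 + 2*log(cos(7*h(c)/4) - 1)/7 - 2*log(cos(7*h(c)/4) + 1)/7 = C1


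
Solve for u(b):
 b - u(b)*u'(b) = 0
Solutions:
 u(b) = -sqrt(C1 + b^2)
 u(b) = sqrt(C1 + b^2)


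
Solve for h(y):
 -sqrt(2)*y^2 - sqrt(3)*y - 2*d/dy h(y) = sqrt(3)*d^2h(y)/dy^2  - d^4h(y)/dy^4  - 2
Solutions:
 h(y) = C1 + C2*exp(-y*(sqrt(3)/(sqrt(1 - sqrt(3)/9) + 1)^(1/3) + 3*(sqrt(1 - sqrt(3)/9) + 1)^(1/3))/6)*sin(y*(-sqrt(3)*(sqrt(1 - sqrt(3)/9) + 1)^(1/3) + (sqrt(1 - sqrt(3)/9) + 1)^(-1/3))/2) + C3*exp(-y*(sqrt(3)/(sqrt(1 - sqrt(3)/9) + 1)^(1/3) + 3*(sqrt(1 - sqrt(3)/9) + 1)^(1/3))/6)*cos(y*(-sqrt(3)*(sqrt(1 - sqrt(3)/9) + 1)^(1/3) + (sqrt(1 - sqrt(3)/9) + 1)^(-1/3))/2) + C4*exp(y*(sqrt(3)/(3*(sqrt(1 - sqrt(3)/9) + 1)^(1/3)) + (sqrt(1 - sqrt(3)/9) + 1)^(1/3))) - sqrt(2)*y^3/6 - sqrt(3)*y^2/4 + sqrt(6)*y^2/4 - 3*sqrt(2)*y/4 + 7*y/4


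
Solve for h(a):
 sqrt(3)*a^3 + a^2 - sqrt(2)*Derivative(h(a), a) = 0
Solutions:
 h(a) = C1 + sqrt(6)*a^4/8 + sqrt(2)*a^3/6


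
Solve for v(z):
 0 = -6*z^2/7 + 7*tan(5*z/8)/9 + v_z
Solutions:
 v(z) = C1 + 2*z^3/7 + 56*log(cos(5*z/8))/45


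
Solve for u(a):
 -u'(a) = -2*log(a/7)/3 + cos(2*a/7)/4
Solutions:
 u(a) = C1 + 2*a*log(a)/3 - 2*a*log(7)/3 - 2*a/3 - 7*sin(2*a/7)/8


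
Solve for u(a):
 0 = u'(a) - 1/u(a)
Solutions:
 u(a) = -sqrt(C1 + 2*a)
 u(a) = sqrt(C1 + 2*a)


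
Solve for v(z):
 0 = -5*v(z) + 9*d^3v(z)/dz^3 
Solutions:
 v(z) = C3*exp(15^(1/3)*z/3) + (C1*sin(3^(5/6)*5^(1/3)*z/6) + C2*cos(3^(5/6)*5^(1/3)*z/6))*exp(-15^(1/3)*z/6)


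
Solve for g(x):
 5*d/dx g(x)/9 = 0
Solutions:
 g(x) = C1


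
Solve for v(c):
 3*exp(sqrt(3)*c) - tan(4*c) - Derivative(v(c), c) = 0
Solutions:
 v(c) = C1 + sqrt(3)*exp(sqrt(3)*c) + log(cos(4*c))/4


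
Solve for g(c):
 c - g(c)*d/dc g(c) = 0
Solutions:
 g(c) = -sqrt(C1 + c^2)
 g(c) = sqrt(C1 + c^2)


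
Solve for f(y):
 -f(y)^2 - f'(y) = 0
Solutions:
 f(y) = 1/(C1 + y)


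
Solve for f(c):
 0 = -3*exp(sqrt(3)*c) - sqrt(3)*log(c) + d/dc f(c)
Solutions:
 f(c) = C1 + sqrt(3)*c*log(c) - sqrt(3)*c + sqrt(3)*exp(sqrt(3)*c)


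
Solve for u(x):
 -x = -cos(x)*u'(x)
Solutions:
 u(x) = C1 + Integral(x/cos(x), x)


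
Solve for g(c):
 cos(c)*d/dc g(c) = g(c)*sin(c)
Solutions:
 g(c) = C1/cos(c)


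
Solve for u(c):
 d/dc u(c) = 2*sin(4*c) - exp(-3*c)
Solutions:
 u(c) = C1 - cos(4*c)/2 + exp(-3*c)/3


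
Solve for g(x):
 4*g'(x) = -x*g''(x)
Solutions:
 g(x) = C1 + C2/x^3


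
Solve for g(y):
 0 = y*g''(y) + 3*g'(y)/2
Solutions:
 g(y) = C1 + C2/sqrt(y)


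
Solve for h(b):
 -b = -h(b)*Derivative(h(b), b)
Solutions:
 h(b) = -sqrt(C1 + b^2)
 h(b) = sqrt(C1 + b^2)


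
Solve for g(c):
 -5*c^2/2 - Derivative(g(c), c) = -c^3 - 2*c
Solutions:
 g(c) = C1 + c^4/4 - 5*c^3/6 + c^2


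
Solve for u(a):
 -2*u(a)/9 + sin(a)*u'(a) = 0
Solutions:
 u(a) = C1*(cos(a) - 1)^(1/9)/(cos(a) + 1)^(1/9)


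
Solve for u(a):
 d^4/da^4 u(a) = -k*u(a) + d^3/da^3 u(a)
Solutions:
 u(a) = C1*exp(a*Piecewise((-sqrt(1/4 - (-k)^(1/3))/2 - sqrt((-k)^(1/3) + 1/2 - 1/(4*sqrt(1/4 - (-k)^(1/3))))/2 + 1/4, Eq(k, 0)), (-sqrt(2*k/(3*(k/16 + sqrt(-k^3/27 + k^2/256))^(1/3)) + 2*(k/16 + sqrt(-k^3/27 + k^2/256))^(1/3) + 1/4)/2 - sqrt(-2*k/(3*(k/16 + sqrt(-k^3/27 + k^2/256))^(1/3)) - 2*(k/16 + sqrt(-k^3/27 + k^2/256))^(1/3) + 1/2 - 1/(4*sqrt(2*k/(3*(k/16 + sqrt(-k^3/27 + k^2/256))^(1/3)) + 2*(k/16 + sqrt(-k^3/27 + k^2/256))^(1/3) + 1/4)))/2 + 1/4, True))) + C2*exp(a*Piecewise((-sqrt(1/4 - (-k)^(1/3))/2 + sqrt((-k)^(1/3) + 1/2 - 1/(4*sqrt(1/4 - (-k)^(1/3))))/2 + 1/4, Eq(k, 0)), (-sqrt(2*k/(3*(k/16 + sqrt(-k^3/27 + k^2/256))^(1/3)) + 2*(k/16 + sqrt(-k^3/27 + k^2/256))^(1/3) + 1/4)/2 + sqrt(-2*k/(3*(k/16 + sqrt(-k^3/27 + k^2/256))^(1/3)) - 2*(k/16 + sqrt(-k^3/27 + k^2/256))^(1/3) + 1/2 - 1/(4*sqrt(2*k/(3*(k/16 + sqrt(-k^3/27 + k^2/256))^(1/3)) + 2*(k/16 + sqrt(-k^3/27 + k^2/256))^(1/3) + 1/4)))/2 + 1/4, True))) + C3*exp(a*Piecewise((sqrt(1/4 - (-k)^(1/3))/2 - sqrt((-k)^(1/3) + 1/2 + 1/(4*sqrt(1/4 - (-k)^(1/3))))/2 + 1/4, Eq(k, 0)), (sqrt(2*k/(3*(k/16 + sqrt(-k^3/27 + k^2/256))^(1/3)) + 2*(k/16 + sqrt(-k^3/27 + k^2/256))^(1/3) + 1/4)/2 - sqrt(-2*k/(3*(k/16 + sqrt(-k^3/27 + k^2/256))^(1/3)) - 2*(k/16 + sqrt(-k^3/27 + k^2/256))^(1/3) + 1/2 + 1/(4*sqrt(2*k/(3*(k/16 + sqrt(-k^3/27 + k^2/256))^(1/3)) + 2*(k/16 + sqrt(-k^3/27 + k^2/256))^(1/3) + 1/4)))/2 + 1/4, True))) + C4*exp(a*Piecewise((sqrt(1/4 - (-k)^(1/3))/2 + sqrt((-k)^(1/3) + 1/2 + 1/(4*sqrt(1/4 - (-k)^(1/3))))/2 + 1/4, Eq(k, 0)), (sqrt(2*k/(3*(k/16 + sqrt(-k^3/27 + k^2/256))^(1/3)) + 2*(k/16 + sqrt(-k^3/27 + k^2/256))^(1/3) + 1/4)/2 + sqrt(-2*k/(3*(k/16 + sqrt(-k^3/27 + k^2/256))^(1/3)) - 2*(k/16 + sqrt(-k^3/27 + k^2/256))^(1/3) + 1/2 + 1/(4*sqrt(2*k/(3*(k/16 + sqrt(-k^3/27 + k^2/256))^(1/3)) + 2*(k/16 + sqrt(-k^3/27 + k^2/256))^(1/3) + 1/4)))/2 + 1/4, True)))


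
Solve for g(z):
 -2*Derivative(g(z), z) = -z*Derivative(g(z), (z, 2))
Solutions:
 g(z) = C1 + C2*z^3


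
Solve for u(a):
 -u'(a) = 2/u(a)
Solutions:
 u(a) = -sqrt(C1 - 4*a)
 u(a) = sqrt(C1 - 4*a)


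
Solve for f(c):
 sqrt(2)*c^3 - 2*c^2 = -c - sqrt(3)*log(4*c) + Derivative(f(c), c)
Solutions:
 f(c) = C1 + sqrt(2)*c^4/4 - 2*c^3/3 + c^2/2 + sqrt(3)*c*log(c) - sqrt(3)*c + 2*sqrt(3)*c*log(2)


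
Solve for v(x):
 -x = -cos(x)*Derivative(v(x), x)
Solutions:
 v(x) = C1 + Integral(x/cos(x), x)


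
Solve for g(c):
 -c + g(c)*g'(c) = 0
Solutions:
 g(c) = -sqrt(C1 + c^2)
 g(c) = sqrt(C1 + c^2)


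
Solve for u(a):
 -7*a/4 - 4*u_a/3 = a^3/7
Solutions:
 u(a) = C1 - 3*a^4/112 - 21*a^2/32


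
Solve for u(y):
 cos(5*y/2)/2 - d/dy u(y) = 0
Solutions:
 u(y) = C1 + sin(5*y/2)/5


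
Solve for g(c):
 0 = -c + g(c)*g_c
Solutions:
 g(c) = -sqrt(C1 + c^2)
 g(c) = sqrt(C1 + c^2)


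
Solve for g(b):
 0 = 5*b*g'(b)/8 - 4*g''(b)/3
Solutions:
 g(b) = C1 + C2*erfi(sqrt(15)*b/8)


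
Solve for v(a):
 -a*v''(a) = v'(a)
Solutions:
 v(a) = C1 + C2*log(a)


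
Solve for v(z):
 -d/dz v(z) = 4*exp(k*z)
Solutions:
 v(z) = C1 - 4*exp(k*z)/k


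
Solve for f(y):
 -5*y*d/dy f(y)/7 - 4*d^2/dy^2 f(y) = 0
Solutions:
 f(y) = C1 + C2*erf(sqrt(70)*y/28)


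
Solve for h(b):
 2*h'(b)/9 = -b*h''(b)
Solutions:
 h(b) = C1 + C2*b^(7/9)


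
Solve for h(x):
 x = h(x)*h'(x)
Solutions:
 h(x) = -sqrt(C1 + x^2)
 h(x) = sqrt(C1 + x^2)


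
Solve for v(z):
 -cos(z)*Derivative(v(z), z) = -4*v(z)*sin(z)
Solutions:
 v(z) = C1/cos(z)^4


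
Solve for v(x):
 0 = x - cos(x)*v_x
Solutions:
 v(x) = C1 + Integral(x/cos(x), x)


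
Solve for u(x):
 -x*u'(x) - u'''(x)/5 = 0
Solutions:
 u(x) = C1 + Integral(C2*airyai(-5^(1/3)*x) + C3*airybi(-5^(1/3)*x), x)


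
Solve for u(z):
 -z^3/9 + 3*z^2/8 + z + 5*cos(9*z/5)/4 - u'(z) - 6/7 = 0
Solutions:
 u(z) = C1 - z^4/36 + z^3/8 + z^2/2 - 6*z/7 + 25*sin(9*z/5)/36


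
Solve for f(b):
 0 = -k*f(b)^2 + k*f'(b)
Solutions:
 f(b) = -1/(C1 + b)


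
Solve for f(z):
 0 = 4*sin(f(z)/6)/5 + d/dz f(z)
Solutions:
 4*z/5 + 3*log(cos(f(z)/6) - 1) - 3*log(cos(f(z)/6) + 1) = C1


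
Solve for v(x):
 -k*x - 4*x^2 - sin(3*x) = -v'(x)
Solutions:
 v(x) = C1 + k*x^2/2 + 4*x^3/3 - cos(3*x)/3


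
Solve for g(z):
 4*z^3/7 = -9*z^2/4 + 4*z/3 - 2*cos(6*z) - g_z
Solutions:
 g(z) = C1 - z^4/7 - 3*z^3/4 + 2*z^2/3 - sin(6*z)/3


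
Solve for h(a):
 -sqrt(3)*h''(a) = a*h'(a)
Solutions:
 h(a) = C1 + C2*erf(sqrt(2)*3^(3/4)*a/6)


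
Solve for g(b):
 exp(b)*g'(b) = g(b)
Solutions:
 g(b) = C1*exp(-exp(-b))


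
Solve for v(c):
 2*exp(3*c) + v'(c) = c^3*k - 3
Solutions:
 v(c) = C1 + c^4*k/4 - 3*c - 2*exp(3*c)/3


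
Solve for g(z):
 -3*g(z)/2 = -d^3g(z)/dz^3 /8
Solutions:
 g(z) = C3*exp(12^(1/3)*z) + (C1*sin(2^(2/3)*3^(5/6)*z/2) + C2*cos(2^(2/3)*3^(5/6)*z/2))*exp(-12^(1/3)*z/2)


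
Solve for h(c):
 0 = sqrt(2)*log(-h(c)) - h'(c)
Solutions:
 -li(-h(c)) = C1 + sqrt(2)*c


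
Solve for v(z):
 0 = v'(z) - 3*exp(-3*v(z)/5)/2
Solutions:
 v(z) = 5*log(C1 + 9*z/10)/3
 v(z) = 5*log(10^(2/3)*(-3^(1/3) - 3^(5/6)*I)*(C1 + 3*z)^(1/3)/20)
 v(z) = 5*log(10^(2/3)*(-3^(1/3) + 3^(5/6)*I)*(C1 + 3*z)^(1/3)/20)


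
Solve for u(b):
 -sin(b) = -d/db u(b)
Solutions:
 u(b) = C1 - cos(b)


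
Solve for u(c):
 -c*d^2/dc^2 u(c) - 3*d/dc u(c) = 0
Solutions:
 u(c) = C1 + C2/c^2


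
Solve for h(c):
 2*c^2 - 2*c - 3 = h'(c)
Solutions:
 h(c) = C1 + 2*c^3/3 - c^2 - 3*c


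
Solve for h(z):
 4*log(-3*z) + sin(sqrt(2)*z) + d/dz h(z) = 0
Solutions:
 h(z) = C1 - 4*z*log(-z) - 4*z*log(3) + 4*z + sqrt(2)*cos(sqrt(2)*z)/2


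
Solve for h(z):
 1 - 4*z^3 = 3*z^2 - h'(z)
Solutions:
 h(z) = C1 + z^4 + z^3 - z


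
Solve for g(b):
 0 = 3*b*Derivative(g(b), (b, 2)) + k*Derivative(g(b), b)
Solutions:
 g(b) = C1 + b^(1 - re(k)/3)*(C2*sin(log(b)*Abs(im(k))/3) + C3*cos(log(b)*im(k)/3))


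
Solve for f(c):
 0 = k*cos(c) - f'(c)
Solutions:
 f(c) = C1 + k*sin(c)


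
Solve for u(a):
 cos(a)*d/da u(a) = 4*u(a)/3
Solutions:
 u(a) = C1*(sin(a) + 1)^(2/3)/(sin(a) - 1)^(2/3)


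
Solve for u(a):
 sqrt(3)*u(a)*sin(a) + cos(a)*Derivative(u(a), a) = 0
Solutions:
 u(a) = C1*cos(a)^(sqrt(3))


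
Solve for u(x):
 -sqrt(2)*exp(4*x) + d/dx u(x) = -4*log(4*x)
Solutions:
 u(x) = C1 - 4*x*log(x) + 4*x*(1 - 2*log(2)) + sqrt(2)*exp(4*x)/4


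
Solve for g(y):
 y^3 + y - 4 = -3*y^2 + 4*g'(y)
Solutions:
 g(y) = C1 + y^4/16 + y^3/4 + y^2/8 - y


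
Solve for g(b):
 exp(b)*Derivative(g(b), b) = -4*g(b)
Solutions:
 g(b) = C1*exp(4*exp(-b))


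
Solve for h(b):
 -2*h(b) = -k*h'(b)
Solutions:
 h(b) = C1*exp(2*b/k)


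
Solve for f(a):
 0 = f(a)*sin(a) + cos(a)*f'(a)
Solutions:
 f(a) = C1*cos(a)


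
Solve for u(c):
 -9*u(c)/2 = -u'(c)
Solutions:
 u(c) = C1*exp(9*c/2)


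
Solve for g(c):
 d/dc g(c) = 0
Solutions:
 g(c) = C1


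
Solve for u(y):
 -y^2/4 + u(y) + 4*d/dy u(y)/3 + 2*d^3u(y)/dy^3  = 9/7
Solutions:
 u(y) = C1*exp(-2^(1/3)*y*(-(27 + sqrt(857))^(1/3) + 4*2^(1/3)/(27 + sqrt(857))^(1/3))/12)*sin(2^(1/3)*sqrt(3)*y*(4*2^(1/3)/(27 + sqrt(857))^(1/3) + (27 + sqrt(857))^(1/3))/12) + C2*exp(-2^(1/3)*y*(-(27 + sqrt(857))^(1/3) + 4*2^(1/3)/(27 + sqrt(857))^(1/3))/12)*cos(2^(1/3)*sqrt(3)*y*(4*2^(1/3)/(27 + sqrt(857))^(1/3) + (27 + sqrt(857))^(1/3))/12) + C3*exp(2^(1/3)*y*(-(27 + sqrt(857))^(1/3) + 4*2^(1/3)/(27 + sqrt(857))^(1/3))/6) + y^2/4 - 2*y/3 + 137/63


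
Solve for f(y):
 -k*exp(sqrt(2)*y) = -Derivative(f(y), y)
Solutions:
 f(y) = C1 + sqrt(2)*k*exp(sqrt(2)*y)/2


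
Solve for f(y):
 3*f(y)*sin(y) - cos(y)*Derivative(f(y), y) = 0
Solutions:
 f(y) = C1/cos(y)^3


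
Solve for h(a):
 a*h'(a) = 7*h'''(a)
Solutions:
 h(a) = C1 + Integral(C2*airyai(7^(2/3)*a/7) + C3*airybi(7^(2/3)*a/7), a)


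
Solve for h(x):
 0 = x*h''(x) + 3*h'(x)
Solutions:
 h(x) = C1 + C2/x^2


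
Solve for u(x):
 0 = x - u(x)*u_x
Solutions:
 u(x) = -sqrt(C1 + x^2)
 u(x) = sqrt(C1 + x^2)


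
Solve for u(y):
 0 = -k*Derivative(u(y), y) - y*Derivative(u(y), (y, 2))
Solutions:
 u(y) = C1 + y^(1 - re(k))*(C2*sin(log(y)*Abs(im(k))) + C3*cos(log(y)*im(k)))


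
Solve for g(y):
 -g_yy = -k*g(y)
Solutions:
 g(y) = C1*exp(-sqrt(k)*y) + C2*exp(sqrt(k)*y)


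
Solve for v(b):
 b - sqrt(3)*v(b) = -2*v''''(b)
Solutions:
 v(b) = C1*exp(-2^(3/4)*3^(1/8)*b/2) + C2*exp(2^(3/4)*3^(1/8)*b/2) + C3*sin(2^(3/4)*3^(1/8)*b/2) + C4*cos(2^(3/4)*3^(1/8)*b/2) + sqrt(3)*b/3


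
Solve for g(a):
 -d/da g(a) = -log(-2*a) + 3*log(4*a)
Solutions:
 g(a) = C1 - 2*a*log(a) + a*(-5*log(2) + 2 + I*pi)


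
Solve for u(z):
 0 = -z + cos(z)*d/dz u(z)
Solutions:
 u(z) = C1 + Integral(z/cos(z), z)


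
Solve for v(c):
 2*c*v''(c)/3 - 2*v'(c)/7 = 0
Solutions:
 v(c) = C1 + C2*c^(10/7)


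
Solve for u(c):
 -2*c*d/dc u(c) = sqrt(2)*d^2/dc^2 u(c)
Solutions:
 u(c) = C1 + C2*erf(2^(3/4)*c/2)


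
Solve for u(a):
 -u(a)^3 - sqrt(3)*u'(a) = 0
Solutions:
 u(a) = -sqrt(6)*sqrt(-1/(C1 - sqrt(3)*a))/2
 u(a) = sqrt(6)*sqrt(-1/(C1 - sqrt(3)*a))/2


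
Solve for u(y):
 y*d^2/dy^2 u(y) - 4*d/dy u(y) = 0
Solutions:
 u(y) = C1 + C2*y^5


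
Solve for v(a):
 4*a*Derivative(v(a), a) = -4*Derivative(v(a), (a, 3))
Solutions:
 v(a) = C1 + Integral(C2*airyai(-a) + C3*airybi(-a), a)


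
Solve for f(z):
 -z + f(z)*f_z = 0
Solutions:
 f(z) = -sqrt(C1 + z^2)
 f(z) = sqrt(C1 + z^2)


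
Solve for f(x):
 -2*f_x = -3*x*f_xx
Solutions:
 f(x) = C1 + C2*x^(5/3)


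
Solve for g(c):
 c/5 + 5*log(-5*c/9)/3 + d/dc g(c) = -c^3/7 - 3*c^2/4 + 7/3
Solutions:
 g(c) = C1 - c^4/28 - c^3/4 - c^2/10 - 5*c*log(-c)/3 + c*(-5*log(5)/3 + 10*log(3)/3 + 4)


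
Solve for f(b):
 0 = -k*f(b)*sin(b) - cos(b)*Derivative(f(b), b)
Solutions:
 f(b) = C1*exp(k*log(cos(b)))


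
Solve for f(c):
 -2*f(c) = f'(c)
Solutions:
 f(c) = C1*exp(-2*c)


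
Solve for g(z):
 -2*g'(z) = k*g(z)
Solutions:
 g(z) = C1*exp(-k*z/2)


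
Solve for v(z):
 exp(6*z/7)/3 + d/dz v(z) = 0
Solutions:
 v(z) = C1 - 7*exp(6*z/7)/18


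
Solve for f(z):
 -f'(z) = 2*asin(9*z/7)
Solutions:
 f(z) = C1 - 2*z*asin(9*z/7) - 2*sqrt(49 - 81*z^2)/9


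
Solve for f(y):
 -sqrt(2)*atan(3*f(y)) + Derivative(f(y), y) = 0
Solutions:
 Integral(1/atan(3*_y), (_y, f(y))) = C1 + sqrt(2)*y


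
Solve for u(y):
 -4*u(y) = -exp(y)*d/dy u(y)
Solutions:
 u(y) = C1*exp(-4*exp(-y))


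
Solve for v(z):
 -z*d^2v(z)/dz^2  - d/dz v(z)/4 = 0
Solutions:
 v(z) = C1 + C2*z^(3/4)


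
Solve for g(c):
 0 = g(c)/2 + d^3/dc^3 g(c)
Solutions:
 g(c) = C3*exp(-2^(2/3)*c/2) + (C1*sin(2^(2/3)*sqrt(3)*c/4) + C2*cos(2^(2/3)*sqrt(3)*c/4))*exp(2^(2/3)*c/4)


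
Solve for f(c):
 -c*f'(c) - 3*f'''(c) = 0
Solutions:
 f(c) = C1 + Integral(C2*airyai(-3^(2/3)*c/3) + C3*airybi(-3^(2/3)*c/3), c)


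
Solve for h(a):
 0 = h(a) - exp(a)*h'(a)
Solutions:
 h(a) = C1*exp(-exp(-a))


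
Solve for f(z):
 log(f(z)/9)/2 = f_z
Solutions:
 2*Integral(1/(-log(_y) + 2*log(3)), (_y, f(z))) = C1 - z


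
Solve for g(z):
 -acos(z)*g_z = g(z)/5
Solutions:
 g(z) = C1*exp(-Integral(1/acos(z), z)/5)


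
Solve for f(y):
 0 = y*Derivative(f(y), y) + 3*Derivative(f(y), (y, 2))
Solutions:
 f(y) = C1 + C2*erf(sqrt(6)*y/6)


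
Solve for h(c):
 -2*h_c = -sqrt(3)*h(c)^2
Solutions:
 h(c) = -2/(C1 + sqrt(3)*c)


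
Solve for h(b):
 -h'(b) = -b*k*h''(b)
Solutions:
 h(b) = C1 + b^(((re(k) + 1)*re(k) + im(k)^2)/(re(k)^2 + im(k)^2))*(C2*sin(log(b)*Abs(im(k))/(re(k)^2 + im(k)^2)) + C3*cos(log(b)*im(k)/(re(k)^2 + im(k)^2)))


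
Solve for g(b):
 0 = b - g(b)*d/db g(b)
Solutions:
 g(b) = -sqrt(C1 + b^2)
 g(b) = sqrt(C1 + b^2)


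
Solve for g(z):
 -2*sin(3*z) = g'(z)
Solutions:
 g(z) = C1 + 2*cos(3*z)/3


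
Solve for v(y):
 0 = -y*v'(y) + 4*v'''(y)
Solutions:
 v(y) = C1 + Integral(C2*airyai(2^(1/3)*y/2) + C3*airybi(2^(1/3)*y/2), y)


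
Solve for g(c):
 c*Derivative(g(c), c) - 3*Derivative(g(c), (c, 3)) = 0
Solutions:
 g(c) = C1 + Integral(C2*airyai(3^(2/3)*c/3) + C3*airybi(3^(2/3)*c/3), c)


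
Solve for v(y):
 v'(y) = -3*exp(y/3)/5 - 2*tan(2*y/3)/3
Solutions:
 v(y) = C1 - 9*exp(y/3)/5 + log(cos(2*y/3))


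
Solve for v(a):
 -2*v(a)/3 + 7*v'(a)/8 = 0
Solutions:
 v(a) = C1*exp(16*a/21)


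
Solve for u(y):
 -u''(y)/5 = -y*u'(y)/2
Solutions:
 u(y) = C1 + C2*erfi(sqrt(5)*y/2)


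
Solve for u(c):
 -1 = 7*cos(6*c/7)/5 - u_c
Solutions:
 u(c) = C1 + c + 49*sin(6*c/7)/30


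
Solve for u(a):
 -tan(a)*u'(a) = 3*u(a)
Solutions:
 u(a) = C1/sin(a)^3


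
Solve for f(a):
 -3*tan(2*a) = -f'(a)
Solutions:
 f(a) = C1 - 3*log(cos(2*a))/2


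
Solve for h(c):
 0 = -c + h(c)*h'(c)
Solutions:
 h(c) = -sqrt(C1 + c^2)
 h(c) = sqrt(C1 + c^2)


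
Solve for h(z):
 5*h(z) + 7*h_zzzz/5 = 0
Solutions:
 h(z) = (C1*sin(sqrt(10)*7^(3/4)*z/14) + C2*cos(sqrt(10)*7^(3/4)*z/14))*exp(-sqrt(10)*7^(3/4)*z/14) + (C3*sin(sqrt(10)*7^(3/4)*z/14) + C4*cos(sqrt(10)*7^(3/4)*z/14))*exp(sqrt(10)*7^(3/4)*z/14)


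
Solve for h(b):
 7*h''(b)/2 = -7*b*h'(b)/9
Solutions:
 h(b) = C1 + C2*erf(b/3)


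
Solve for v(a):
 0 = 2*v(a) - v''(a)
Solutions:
 v(a) = C1*exp(-sqrt(2)*a) + C2*exp(sqrt(2)*a)


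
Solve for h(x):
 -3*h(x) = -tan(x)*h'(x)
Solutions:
 h(x) = C1*sin(x)^3


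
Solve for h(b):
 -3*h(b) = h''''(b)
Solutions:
 h(b) = (C1*sin(sqrt(2)*3^(1/4)*b/2) + C2*cos(sqrt(2)*3^(1/4)*b/2))*exp(-sqrt(2)*3^(1/4)*b/2) + (C3*sin(sqrt(2)*3^(1/4)*b/2) + C4*cos(sqrt(2)*3^(1/4)*b/2))*exp(sqrt(2)*3^(1/4)*b/2)


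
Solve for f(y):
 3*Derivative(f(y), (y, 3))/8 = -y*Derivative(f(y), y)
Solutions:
 f(y) = C1 + Integral(C2*airyai(-2*3^(2/3)*y/3) + C3*airybi(-2*3^(2/3)*y/3), y)


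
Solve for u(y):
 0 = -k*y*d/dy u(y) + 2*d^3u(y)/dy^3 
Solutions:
 u(y) = C1 + Integral(C2*airyai(2^(2/3)*k^(1/3)*y/2) + C3*airybi(2^(2/3)*k^(1/3)*y/2), y)


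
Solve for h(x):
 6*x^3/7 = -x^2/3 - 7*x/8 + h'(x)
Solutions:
 h(x) = C1 + 3*x^4/14 + x^3/9 + 7*x^2/16


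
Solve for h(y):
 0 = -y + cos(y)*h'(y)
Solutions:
 h(y) = C1 + Integral(y/cos(y), y)


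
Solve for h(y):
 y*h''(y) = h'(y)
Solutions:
 h(y) = C1 + C2*y^2


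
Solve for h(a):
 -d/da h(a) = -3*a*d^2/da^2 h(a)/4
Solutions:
 h(a) = C1 + C2*a^(7/3)


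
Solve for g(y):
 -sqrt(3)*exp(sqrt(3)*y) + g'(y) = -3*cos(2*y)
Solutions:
 g(y) = C1 + exp(sqrt(3)*y) - 3*sin(2*y)/2


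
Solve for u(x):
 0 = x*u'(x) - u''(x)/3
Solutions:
 u(x) = C1 + C2*erfi(sqrt(6)*x/2)


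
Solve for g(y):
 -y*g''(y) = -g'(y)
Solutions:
 g(y) = C1 + C2*y^2


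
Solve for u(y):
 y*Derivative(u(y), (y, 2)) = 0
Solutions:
 u(y) = C1 + C2*y


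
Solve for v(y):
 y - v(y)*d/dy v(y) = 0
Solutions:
 v(y) = -sqrt(C1 + y^2)
 v(y) = sqrt(C1 + y^2)


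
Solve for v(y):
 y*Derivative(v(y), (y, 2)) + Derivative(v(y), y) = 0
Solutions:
 v(y) = C1 + C2*log(y)


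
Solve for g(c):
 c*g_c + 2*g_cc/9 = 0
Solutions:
 g(c) = C1 + C2*erf(3*c/2)


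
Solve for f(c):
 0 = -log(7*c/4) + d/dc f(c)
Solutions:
 f(c) = C1 + c*log(c) - c + c*log(7/4)


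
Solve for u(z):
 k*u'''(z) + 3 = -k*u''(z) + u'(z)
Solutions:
 u(z) = C1 + C2*exp(z*(-1 + sqrt(k*(k + 4))/k)/2) + C3*exp(-z*(1 + sqrt(k*(k + 4))/k)/2) + 3*z


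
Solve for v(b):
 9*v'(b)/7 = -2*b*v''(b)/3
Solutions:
 v(b) = C1 + C2/b^(13/14)


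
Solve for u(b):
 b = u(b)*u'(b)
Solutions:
 u(b) = -sqrt(C1 + b^2)
 u(b) = sqrt(C1 + b^2)


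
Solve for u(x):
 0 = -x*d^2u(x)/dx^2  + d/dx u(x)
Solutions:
 u(x) = C1 + C2*x^2


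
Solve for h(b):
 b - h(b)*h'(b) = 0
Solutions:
 h(b) = -sqrt(C1 + b^2)
 h(b) = sqrt(C1 + b^2)


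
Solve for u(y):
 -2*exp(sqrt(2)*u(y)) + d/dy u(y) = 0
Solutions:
 u(y) = sqrt(2)*(2*log(-1/(C1 + 2*y)) - log(2))/4


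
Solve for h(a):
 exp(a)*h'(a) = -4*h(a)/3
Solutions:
 h(a) = C1*exp(4*exp(-a)/3)


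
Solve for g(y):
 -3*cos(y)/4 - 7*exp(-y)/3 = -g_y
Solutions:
 g(y) = C1 + 3*sin(y)/4 - 7*exp(-y)/3


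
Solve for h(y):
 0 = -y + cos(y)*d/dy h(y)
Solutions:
 h(y) = C1 + Integral(y/cos(y), y)


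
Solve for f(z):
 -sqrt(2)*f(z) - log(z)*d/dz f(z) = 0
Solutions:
 f(z) = C1*exp(-sqrt(2)*li(z))


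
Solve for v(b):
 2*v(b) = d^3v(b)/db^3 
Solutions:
 v(b) = C3*exp(2^(1/3)*b) + (C1*sin(2^(1/3)*sqrt(3)*b/2) + C2*cos(2^(1/3)*sqrt(3)*b/2))*exp(-2^(1/3)*b/2)


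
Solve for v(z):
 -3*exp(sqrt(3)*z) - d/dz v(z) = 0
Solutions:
 v(z) = C1 - sqrt(3)*exp(sqrt(3)*z)


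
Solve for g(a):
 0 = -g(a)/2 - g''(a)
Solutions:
 g(a) = C1*sin(sqrt(2)*a/2) + C2*cos(sqrt(2)*a/2)


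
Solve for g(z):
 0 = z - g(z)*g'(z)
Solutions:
 g(z) = -sqrt(C1 + z^2)
 g(z) = sqrt(C1 + z^2)


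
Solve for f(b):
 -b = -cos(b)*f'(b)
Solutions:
 f(b) = C1 + Integral(b/cos(b), b)


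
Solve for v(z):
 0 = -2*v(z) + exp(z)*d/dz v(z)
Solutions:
 v(z) = C1*exp(-2*exp(-z))


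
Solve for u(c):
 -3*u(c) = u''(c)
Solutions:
 u(c) = C1*sin(sqrt(3)*c) + C2*cos(sqrt(3)*c)


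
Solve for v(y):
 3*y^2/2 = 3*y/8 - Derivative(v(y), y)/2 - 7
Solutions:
 v(y) = C1 - y^3 + 3*y^2/8 - 14*y


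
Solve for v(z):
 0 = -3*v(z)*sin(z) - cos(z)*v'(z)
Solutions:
 v(z) = C1*cos(z)^3


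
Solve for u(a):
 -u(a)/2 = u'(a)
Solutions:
 u(a) = C1*exp(-a/2)


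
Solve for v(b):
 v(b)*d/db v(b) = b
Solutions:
 v(b) = -sqrt(C1 + b^2)
 v(b) = sqrt(C1 + b^2)


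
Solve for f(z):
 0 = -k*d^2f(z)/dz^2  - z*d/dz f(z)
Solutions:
 f(z) = C1 + C2*sqrt(k)*erf(sqrt(2)*z*sqrt(1/k)/2)


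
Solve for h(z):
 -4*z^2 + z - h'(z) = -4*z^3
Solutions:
 h(z) = C1 + z^4 - 4*z^3/3 + z^2/2


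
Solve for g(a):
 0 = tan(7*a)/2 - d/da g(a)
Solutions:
 g(a) = C1 - log(cos(7*a))/14


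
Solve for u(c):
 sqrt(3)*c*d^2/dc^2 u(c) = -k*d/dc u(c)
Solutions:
 u(c) = C1 + c^(-sqrt(3)*re(k)/3 + 1)*(C2*sin(sqrt(3)*log(c)*Abs(im(k))/3) + C3*cos(sqrt(3)*log(c)*im(k)/3))


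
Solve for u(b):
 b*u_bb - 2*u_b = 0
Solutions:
 u(b) = C1 + C2*b^3


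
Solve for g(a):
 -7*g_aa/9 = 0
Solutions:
 g(a) = C1 + C2*a


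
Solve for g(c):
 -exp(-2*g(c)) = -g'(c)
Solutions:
 g(c) = log(-sqrt(C1 + 2*c))
 g(c) = log(C1 + 2*c)/2


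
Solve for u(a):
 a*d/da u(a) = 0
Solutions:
 u(a) = C1


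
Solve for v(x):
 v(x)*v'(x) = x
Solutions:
 v(x) = -sqrt(C1 + x^2)
 v(x) = sqrt(C1 + x^2)


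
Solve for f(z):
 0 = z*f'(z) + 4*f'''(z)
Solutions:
 f(z) = C1 + Integral(C2*airyai(-2^(1/3)*z/2) + C3*airybi(-2^(1/3)*z/2), z)


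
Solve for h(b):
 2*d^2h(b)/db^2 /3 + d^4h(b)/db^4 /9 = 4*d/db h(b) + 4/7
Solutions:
 h(b) = C1 + C2*exp(2^(1/3)*b*(-(9 + sqrt(83))^(1/3) + 2^(1/3)/(9 + sqrt(83))^(1/3))/2)*sin(2^(1/3)*sqrt(3)*b*(2^(1/3)/(9 + sqrt(83))^(1/3) + (9 + sqrt(83))^(1/3))/2) + C3*exp(2^(1/3)*b*(-(9 + sqrt(83))^(1/3) + 2^(1/3)/(9 + sqrt(83))^(1/3))/2)*cos(2^(1/3)*sqrt(3)*b*(2^(1/3)/(9 + sqrt(83))^(1/3) + (9 + sqrt(83))^(1/3))/2) + C4*exp(-2^(1/3)*b*(-(9 + sqrt(83))^(1/3) + 2^(1/3)/(9 + sqrt(83))^(1/3))) - b/7


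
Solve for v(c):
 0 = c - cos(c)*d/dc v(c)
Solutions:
 v(c) = C1 + Integral(c/cos(c), c)


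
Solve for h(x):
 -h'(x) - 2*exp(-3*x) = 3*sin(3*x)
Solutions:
 h(x) = C1 + cos(3*x) + 2*exp(-3*x)/3


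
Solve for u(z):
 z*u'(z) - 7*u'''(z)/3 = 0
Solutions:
 u(z) = C1 + Integral(C2*airyai(3^(1/3)*7^(2/3)*z/7) + C3*airybi(3^(1/3)*7^(2/3)*z/7), z)


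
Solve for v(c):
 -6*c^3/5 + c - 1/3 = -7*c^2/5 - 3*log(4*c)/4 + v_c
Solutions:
 v(c) = C1 - 3*c^4/10 + 7*c^3/15 + c^2/2 + 3*c*log(c)/4 - 13*c/12 + 3*c*log(2)/2


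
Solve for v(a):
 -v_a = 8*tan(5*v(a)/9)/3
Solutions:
 v(a) = -9*asin(C1*exp(-40*a/27))/5 + 9*pi/5
 v(a) = 9*asin(C1*exp(-40*a/27))/5


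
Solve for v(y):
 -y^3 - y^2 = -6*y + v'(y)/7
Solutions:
 v(y) = C1 - 7*y^4/4 - 7*y^3/3 + 21*y^2


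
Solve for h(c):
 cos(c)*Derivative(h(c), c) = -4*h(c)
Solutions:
 h(c) = C1*(sin(c)^2 - 2*sin(c) + 1)/(sin(c)^2 + 2*sin(c) + 1)


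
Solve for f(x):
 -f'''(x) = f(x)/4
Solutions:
 f(x) = C3*exp(-2^(1/3)*x/2) + (C1*sin(2^(1/3)*sqrt(3)*x/4) + C2*cos(2^(1/3)*sqrt(3)*x/4))*exp(2^(1/3)*x/4)


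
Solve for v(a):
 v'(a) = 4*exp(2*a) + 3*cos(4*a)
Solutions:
 v(a) = C1 + 2*exp(2*a) + 3*sin(4*a)/4


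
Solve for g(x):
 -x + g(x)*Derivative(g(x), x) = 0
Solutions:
 g(x) = -sqrt(C1 + x^2)
 g(x) = sqrt(C1 + x^2)


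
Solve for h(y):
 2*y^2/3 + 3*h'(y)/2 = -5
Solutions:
 h(y) = C1 - 4*y^3/27 - 10*y/3


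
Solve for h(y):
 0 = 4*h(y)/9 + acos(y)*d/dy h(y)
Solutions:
 h(y) = C1*exp(-4*Integral(1/acos(y), y)/9)


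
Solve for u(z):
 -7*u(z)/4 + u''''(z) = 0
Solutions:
 u(z) = C1*exp(-sqrt(2)*7^(1/4)*z/2) + C2*exp(sqrt(2)*7^(1/4)*z/2) + C3*sin(sqrt(2)*7^(1/4)*z/2) + C4*cos(sqrt(2)*7^(1/4)*z/2)


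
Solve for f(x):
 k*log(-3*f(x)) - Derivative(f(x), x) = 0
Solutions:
 Integral(1/(log(-_y) + log(3)), (_y, f(x))) = C1 + k*x


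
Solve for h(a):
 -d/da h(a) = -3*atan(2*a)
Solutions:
 h(a) = C1 + 3*a*atan(2*a) - 3*log(4*a^2 + 1)/4


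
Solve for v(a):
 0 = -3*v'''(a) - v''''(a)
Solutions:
 v(a) = C1 + C2*a + C3*a^2 + C4*exp(-3*a)


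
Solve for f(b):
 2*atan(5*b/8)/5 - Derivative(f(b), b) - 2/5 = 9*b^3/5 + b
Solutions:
 f(b) = C1 - 9*b^4/20 - b^2/2 + 2*b*atan(5*b/8)/5 - 2*b/5 - 8*log(25*b^2 + 64)/25


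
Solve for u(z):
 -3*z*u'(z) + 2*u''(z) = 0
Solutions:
 u(z) = C1 + C2*erfi(sqrt(3)*z/2)


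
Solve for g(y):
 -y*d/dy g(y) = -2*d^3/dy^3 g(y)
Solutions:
 g(y) = C1 + Integral(C2*airyai(2^(2/3)*y/2) + C3*airybi(2^(2/3)*y/2), y)


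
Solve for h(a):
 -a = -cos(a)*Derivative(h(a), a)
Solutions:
 h(a) = C1 + Integral(a/cos(a), a)


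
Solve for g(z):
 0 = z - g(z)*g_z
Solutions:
 g(z) = -sqrt(C1 + z^2)
 g(z) = sqrt(C1 + z^2)


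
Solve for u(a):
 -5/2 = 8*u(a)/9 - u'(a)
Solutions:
 u(a) = C1*exp(8*a/9) - 45/16


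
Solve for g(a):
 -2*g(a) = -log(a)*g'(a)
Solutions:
 g(a) = C1*exp(2*li(a))


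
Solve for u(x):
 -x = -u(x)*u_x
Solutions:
 u(x) = -sqrt(C1 + x^2)
 u(x) = sqrt(C1 + x^2)


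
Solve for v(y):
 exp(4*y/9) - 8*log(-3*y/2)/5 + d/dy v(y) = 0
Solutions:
 v(y) = C1 + 8*y*log(-y)/5 + 8*y*(-1 - log(2) + log(3))/5 - 9*exp(4*y/9)/4


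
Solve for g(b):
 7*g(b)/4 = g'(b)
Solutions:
 g(b) = C1*exp(7*b/4)


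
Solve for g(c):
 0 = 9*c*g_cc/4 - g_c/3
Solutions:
 g(c) = C1 + C2*c^(31/27)


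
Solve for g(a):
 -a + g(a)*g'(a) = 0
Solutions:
 g(a) = -sqrt(C1 + a^2)
 g(a) = sqrt(C1 + a^2)


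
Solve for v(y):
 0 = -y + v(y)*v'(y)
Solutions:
 v(y) = -sqrt(C1 + y^2)
 v(y) = sqrt(C1 + y^2)


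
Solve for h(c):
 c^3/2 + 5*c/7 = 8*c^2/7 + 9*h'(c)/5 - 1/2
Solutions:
 h(c) = C1 + 5*c^4/72 - 40*c^3/189 + 25*c^2/126 + 5*c/18


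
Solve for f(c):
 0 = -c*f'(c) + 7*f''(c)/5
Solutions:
 f(c) = C1 + C2*erfi(sqrt(70)*c/14)


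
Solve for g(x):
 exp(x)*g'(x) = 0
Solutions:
 g(x) = C1


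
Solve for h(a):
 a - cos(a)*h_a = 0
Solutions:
 h(a) = C1 + Integral(a/cos(a), a)


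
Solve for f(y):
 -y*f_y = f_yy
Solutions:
 f(y) = C1 + C2*erf(sqrt(2)*y/2)


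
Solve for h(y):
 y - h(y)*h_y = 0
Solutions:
 h(y) = -sqrt(C1 + y^2)
 h(y) = sqrt(C1 + y^2)


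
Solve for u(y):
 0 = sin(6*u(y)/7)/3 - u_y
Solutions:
 -y/3 + 7*log(cos(6*u(y)/7) - 1)/12 - 7*log(cos(6*u(y)/7) + 1)/12 = C1


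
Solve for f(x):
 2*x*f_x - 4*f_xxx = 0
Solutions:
 f(x) = C1 + Integral(C2*airyai(2^(2/3)*x/2) + C3*airybi(2^(2/3)*x/2), x)


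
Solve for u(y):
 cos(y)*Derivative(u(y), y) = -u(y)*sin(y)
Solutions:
 u(y) = C1*cos(y)


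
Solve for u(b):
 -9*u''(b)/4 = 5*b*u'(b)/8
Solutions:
 u(b) = C1 + C2*erf(sqrt(5)*b/6)


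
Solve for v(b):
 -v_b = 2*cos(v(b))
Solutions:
 v(b) = pi - asin((C1 + exp(4*b))/(C1 - exp(4*b)))
 v(b) = asin((C1 + exp(4*b))/(C1 - exp(4*b)))


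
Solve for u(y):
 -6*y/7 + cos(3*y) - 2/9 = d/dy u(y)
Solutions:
 u(y) = C1 - 3*y^2/7 - 2*y/9 + sin(3*y)/3


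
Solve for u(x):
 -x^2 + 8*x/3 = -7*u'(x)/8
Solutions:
 u(x) = C1 + 8*x^3/21 - 32*x^2/21


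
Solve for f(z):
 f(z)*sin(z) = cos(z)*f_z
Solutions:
 f(z) = C1/cos(z)


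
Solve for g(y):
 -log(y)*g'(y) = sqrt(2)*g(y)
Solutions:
 g(y) = C1*exp(-sqrt(2)*li(y))


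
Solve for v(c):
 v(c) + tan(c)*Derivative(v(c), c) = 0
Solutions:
 v(c) = C1/sin(c)


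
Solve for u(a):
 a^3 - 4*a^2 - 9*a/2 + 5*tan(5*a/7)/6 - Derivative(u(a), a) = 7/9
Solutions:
 u(a) = C1 + a^4/4 - 4*a^3/3 - 9*a^2/4 - 7*a/9 - 7*log(cos(5*a/7))/6


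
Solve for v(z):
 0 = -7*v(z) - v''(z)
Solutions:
 v(z) = C1*sin(sqrt(7)*z) + C2*cos(sqrt(7)*z)


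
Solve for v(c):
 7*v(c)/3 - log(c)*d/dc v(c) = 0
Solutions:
 v(c) = C1*exp(7*li(c)/3)


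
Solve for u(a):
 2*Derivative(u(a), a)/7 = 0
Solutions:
 u(a) = C1


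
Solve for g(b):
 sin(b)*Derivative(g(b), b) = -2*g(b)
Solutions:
 g(b) = C1*(cos(b) + 1)/(cos(b) - 1)


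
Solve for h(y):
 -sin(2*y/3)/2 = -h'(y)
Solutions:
 h(y) = C1 - 3*cos(2*y/3)/4


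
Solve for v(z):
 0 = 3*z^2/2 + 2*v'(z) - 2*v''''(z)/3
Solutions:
 v(z) = C1 + C4*exp(3^(1/3)*z) - z^3/4 + (C2*sin(3^(5/6)*z/2) + C3*cos(3^(5/6)*z/2))*exp(-3^(1/3)*z/2)


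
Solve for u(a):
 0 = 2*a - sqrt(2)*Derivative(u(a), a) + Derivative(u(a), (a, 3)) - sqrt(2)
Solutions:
 u(a) = C1 + C2*exp(-2^(1/4)*a) + C3*exp(2^(1/4)*a) + sqrt(2)*a^2/2 - a


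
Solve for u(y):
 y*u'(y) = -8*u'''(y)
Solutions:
 u(y) = C1 + Integral(C2*airyai(-y/2) + C3*airybi(-y/2), y)


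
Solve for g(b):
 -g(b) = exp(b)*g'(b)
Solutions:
 g(b) = C1*exp(exp(-b))


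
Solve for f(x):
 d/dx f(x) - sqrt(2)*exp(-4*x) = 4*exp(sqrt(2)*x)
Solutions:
 f(x) = C1 + 2*sqrt(2)*exp(sqrt(2)*x) - sqrt(2)*exp(-4*x)/4


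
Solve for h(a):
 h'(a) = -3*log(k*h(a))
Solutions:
 li(k*h(a))/k = C1 - 3*a


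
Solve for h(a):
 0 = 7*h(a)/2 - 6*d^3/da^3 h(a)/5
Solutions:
 h(a) = C3*exp(630^(1/3)*a/6) + (C1*sin(3^(1/6)*70^(1/3)*a/4) + C2*cos(3^(1/6)*70^(1/3)*a/4))*exp(-630^(1/3)*a/12)


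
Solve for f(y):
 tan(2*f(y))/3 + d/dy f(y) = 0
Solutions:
 f(y) = -asin(C1*exp(-2*y/3))/2 + pi/2
 f(y) = asin(C1*exp(-2*y/3))/2


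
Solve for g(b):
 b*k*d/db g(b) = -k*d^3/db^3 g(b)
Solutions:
 g(b) = C1 + Integral(C2*airyai(-b) + C3*airybi(-b), b)


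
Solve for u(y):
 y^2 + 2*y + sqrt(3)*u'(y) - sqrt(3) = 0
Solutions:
 u(y) = C1 - sqrt(3)*y^3/9 - sqrt(3)*y^2/3 + y


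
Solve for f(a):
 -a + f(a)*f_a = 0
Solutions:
 f(a) = -sqrt(C1 + a^2)
 f(a) = sqrt(C1 + a^2)


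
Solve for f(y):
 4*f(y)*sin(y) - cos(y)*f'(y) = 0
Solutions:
 f(y) = C1/cos(y)^4


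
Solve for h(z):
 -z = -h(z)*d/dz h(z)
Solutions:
 h(z) = -sqrt(C1 + z^2)
 h(z) = sqrt(C1 + z^2)


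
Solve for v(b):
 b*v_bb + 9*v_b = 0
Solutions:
 v(b) = C1 + C2/b^8


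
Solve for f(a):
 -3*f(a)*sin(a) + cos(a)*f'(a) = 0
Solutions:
 f(a) = C1/cos(a)^3


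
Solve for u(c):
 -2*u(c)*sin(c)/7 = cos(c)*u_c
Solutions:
 u(c) = C1*cos(c)^(2/7)


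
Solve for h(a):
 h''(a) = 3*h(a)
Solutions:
 h(a) = C1*exp(-sqrt(3)*a) + C2*exp(sqrt(3)*a)


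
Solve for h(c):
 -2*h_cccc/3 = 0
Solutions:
 h(c) = C1 + C2*c + C3*c^2 + C4*c^3


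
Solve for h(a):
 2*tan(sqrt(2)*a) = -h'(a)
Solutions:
 h(a) = C1 + sqrt(2)*log(cos(sqrt(2)*a))


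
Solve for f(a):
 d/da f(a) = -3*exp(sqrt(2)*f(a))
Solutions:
 f(a) = sqrt(2)*(2*log(1/(C1 + 3*a)) - log(2))/4


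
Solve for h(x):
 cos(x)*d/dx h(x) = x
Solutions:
 h(x) = C1 + Integral(x/cos(x), x)


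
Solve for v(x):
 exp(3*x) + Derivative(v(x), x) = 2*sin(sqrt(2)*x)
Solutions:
 v(x) = C1 - exp(3*x)/3 - sqrt(2)*cos(sqrt(2)*x)


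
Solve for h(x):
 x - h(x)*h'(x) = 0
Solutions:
 h(x) = -sqrt(C1 + x^2)
 h(x) = sqrt(C1 + x^2)


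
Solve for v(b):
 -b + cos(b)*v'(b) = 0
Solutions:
 v(b) = C1 + Integral(b/cos(b), b)


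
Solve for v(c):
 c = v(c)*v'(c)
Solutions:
 v(c) = -sqrt(C1 + c^2)
 v(c) = sqrt(C1 + c^2)


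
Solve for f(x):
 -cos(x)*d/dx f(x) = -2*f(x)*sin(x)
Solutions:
 f(x) = C1/cos(x)^2


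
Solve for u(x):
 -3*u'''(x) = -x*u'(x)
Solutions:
 u(x) = C1 + Integral(C2*airyai(3^(2/3)*x/3) + C3*airybi(3^(2/3)*x/3), x)


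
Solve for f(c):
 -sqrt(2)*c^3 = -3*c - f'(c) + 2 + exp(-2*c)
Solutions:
 f(c) = C1 + sqrt(2)*c^4/4 - 3*c^2/2 + 2*c - exp(-2*c)/2


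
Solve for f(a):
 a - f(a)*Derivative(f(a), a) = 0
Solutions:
 f(a) = -sqrt(C1 + a^2)
 f(a) = sqrt(C1 + a^2)


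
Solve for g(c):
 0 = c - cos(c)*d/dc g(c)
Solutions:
 g(c) = C1 + Integral(c/cos(c), c)


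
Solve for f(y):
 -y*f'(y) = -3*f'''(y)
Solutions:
 f(y) = C1 + Integral(C2*airyai(3^(2/3)*y/3) + C3*airybi(3^(2/3)*y/3), y)


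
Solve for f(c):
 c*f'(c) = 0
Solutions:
 f(c) = C1


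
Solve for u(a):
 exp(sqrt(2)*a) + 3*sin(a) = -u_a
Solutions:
 u(a) = C1 - sqrt(2)*exp(sqrt(2)*a)/2 + 3*cos(a)


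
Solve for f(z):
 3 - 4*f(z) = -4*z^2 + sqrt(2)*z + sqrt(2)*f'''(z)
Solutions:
 f(z) = C3*exp(-sqrt(2)*z) + z^2 - sqrt(2)*z/4 + (C1*sin(sqrt(6)*z/2) + C2*cos(sqrt(6)*z/2))*exp(sqrt(2)*z/2) + 3/4


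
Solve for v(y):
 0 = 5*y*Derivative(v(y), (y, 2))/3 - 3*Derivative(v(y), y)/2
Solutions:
 v(y) = C1 + C2*y^(19/10)


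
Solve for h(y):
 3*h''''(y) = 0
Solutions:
 h(y) = C1 + C2*y + C3*y^2 + C4*y^3


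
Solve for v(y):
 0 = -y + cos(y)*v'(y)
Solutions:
 v(y) = C1 + Integral(y/cos(y), y)


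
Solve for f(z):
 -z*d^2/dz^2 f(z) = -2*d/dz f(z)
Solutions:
 f(z) = C1 + C2*z^3


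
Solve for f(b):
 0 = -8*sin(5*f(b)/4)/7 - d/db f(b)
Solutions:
 8*b/7 + 2*log(cos(5*f(b)/4) - 1)/5 - 2*log(cos(5*f(b)/4) + 1)/5 = C1


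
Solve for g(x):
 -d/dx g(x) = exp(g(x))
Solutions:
 g(x) = log(1/(C1 + x))


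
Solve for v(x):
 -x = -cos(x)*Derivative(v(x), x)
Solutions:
 v(x) = C1 + Integral(x/cos(x), x)


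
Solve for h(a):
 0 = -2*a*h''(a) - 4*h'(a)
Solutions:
 h(a) = C1 + C2/a


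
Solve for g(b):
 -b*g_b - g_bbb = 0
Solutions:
 g(b) = C1 + Integral(C2*airyai(-b) + C3*airybi(-b), b)


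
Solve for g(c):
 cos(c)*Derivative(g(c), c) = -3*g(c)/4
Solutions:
 g(c) = C1*(sin(c) - 1)^(3/8)/(sin(c) + 1)^(3/8)


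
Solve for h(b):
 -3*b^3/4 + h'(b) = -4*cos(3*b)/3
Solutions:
 h(b) = C1 + 3*b^4/16 - 4*sin(3*b)/9


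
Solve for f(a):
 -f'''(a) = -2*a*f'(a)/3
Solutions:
 f(a) = C1 + Integral(C2*airyai(2^(1/3)*3^(2/3)*a/3) + C3*airybi(2^(1/3)*3^(2/3)*a/3), a)


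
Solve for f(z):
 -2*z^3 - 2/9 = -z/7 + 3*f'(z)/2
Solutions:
 f(z) = C1 - z^4/3 + z^2/21 - 4*z/27


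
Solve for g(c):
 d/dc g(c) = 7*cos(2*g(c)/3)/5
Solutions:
 -7*c/5 - 3*log(sin(2*g(c)/3) - 1)/4 + 3*log(sin(2*g(c)/3) + 1)/4 = C1
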